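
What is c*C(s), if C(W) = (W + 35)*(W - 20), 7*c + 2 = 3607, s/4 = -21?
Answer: 2624440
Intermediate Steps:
s = -84 (s = 4*(-21) = -84)
c = 515 (c = -2/7 + (⅐)*3607 = -2/7 + 3607/7 = 515)
C(W) = (-20 + W)*(35 + W) (C(W) = (35 + W)*(-20 + W) = (-20 + W)*(35 + W))
c*C(s) = 515*(-700 + (-84)² + 15*(-84)) = 515*(-700 + 7056 - 1260) = 515*5096 = 2624440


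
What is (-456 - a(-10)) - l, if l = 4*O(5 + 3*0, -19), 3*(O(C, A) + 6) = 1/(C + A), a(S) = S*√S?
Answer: -9070/21 + 10*I*√10 ≈ -431.9 + 31.623*I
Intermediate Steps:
a(S) = S^(3/2)
O(C, A) = -6 + 1/(3*(A + C)) (O(C, A) = -6 + 1/(3*(C + A)) = -6 + 1/(3*(A + C)))
l = -506/21 (l = 4*((⅓ - 6*(-19) - 6*(5 + 3*0))/(-19 + (5 + 3*0))) = 4*((⅓ + 114 - 6*(5 + 0))/(-19 + (5 + 0))) = 4*((⅓ + 114 - 6*5)/(-19 + 5)) = 4*((⅓ + 114 - 30)/(-14)) = 4*(-1/14*253/3) = 4*(-253/42) = -506/21 ≈ -24.095)
(-456 - a(-10)) - l = (-456 - (-10)^(3/2)) - 1*(-506/21) = (-456 - (-10)*I*√10) + 506/21 = (-456 + 10*I*√10) + 506/21 = -9070/21 + 10*I*√10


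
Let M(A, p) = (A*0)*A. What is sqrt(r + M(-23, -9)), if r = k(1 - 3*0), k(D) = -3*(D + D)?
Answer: I*sqrt(6) ≈ 2.4495*I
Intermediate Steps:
k(D) = -6*D
r = -6 (r = -6*(1 - 3*0) = -6*(1 + 0) = -6*1 = -6)
M(A, p) = 0 (M(A, p) = 0*A = 0)
sqrt(r + M(-23, -9)) = sqrt(-6 + 0) = sqrt(-6) = I*sqrt(6)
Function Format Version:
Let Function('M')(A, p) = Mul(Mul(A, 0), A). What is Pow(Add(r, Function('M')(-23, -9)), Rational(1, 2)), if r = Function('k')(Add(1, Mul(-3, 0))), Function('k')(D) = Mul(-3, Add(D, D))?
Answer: Mul(I, Pow(6, Rational(1, 2))) ≈ Mul(2.4495, I)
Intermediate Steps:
Function('k')(D) = Mul(-6, D) (Function('k')(D) = Mul(-3, Mul(2, D)) = Mul(-6, D))
r = -6 (r = Mul(-6, Add(1, Mul(-3, 0))) = Mul(-6, Add(1, 0)) = Mul(-6, 1) = -6)
Function('M')(A, p) = 0 (Function('M')(A, p) = Mul(0, A) = 0)
Pow(Add(r, Function('M')(-23, -9)), Rational(1, 2)) = Pow(Add(-6, 0), Rational(1, 2)) = Pow(-6, Rational(1, 2)) = Mul(I, Pow(6, Rational(1, 2)))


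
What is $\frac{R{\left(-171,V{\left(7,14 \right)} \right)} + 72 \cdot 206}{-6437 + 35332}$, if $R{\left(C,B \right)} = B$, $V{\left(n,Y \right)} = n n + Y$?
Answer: $\frac{2979}{5779} \approx 0.51549$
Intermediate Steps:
$V{\left(n,Y \right)} = Y + n^{2}$ ($V{\left(n,Y \right)} = n^{2} + Y = Y + n^{2}$)
$\frac{R{\left(-171,V{\left(7,14 \right)} \right)} + 72 \cdot 206}{-6437 + 35332} = \frac{\left(14 + 7^{2}\right) + 72 \cdot 206}{-6437 + 35332} = \frac{\left(14 + 49\right) + 14832}{28895} = \left(63 + 14832\right) \frac{1}{28895} = 14895 \cdot \frac{1}{28895} = \frac{2979}{5779}$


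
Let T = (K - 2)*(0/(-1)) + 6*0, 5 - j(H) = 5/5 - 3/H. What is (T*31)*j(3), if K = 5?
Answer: 0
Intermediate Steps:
j(H) = 4 + 3/H (j(H) = 5 - (5/5 - 3/H) = 5 - (5*(⅕) - 3/H) = 5 - (1 - 3/H) = 5 + (-1 + 3/H) = 4 + 3/H)
T = 0 (T = (5 - 2)*(0/(-1)) + 6*0 = 3*(0*(-1)) + 0 = 3*0 + 0 = 0 + 0 = 0)
(T*31)*j(3) = (0*31)*(4 + 3/3) = 0*(4 + 3*(⅓)) = 0*(4 + 1) = 0*5 = 0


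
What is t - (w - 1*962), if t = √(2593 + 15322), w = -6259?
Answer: 7221 + √17915 ≈ 7354.8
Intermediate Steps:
t = √17915 ≈ 133.85
t - (w - 1*962) = √17915 - (-6259 - 1*962) = √17915 - (-6259 - 962) = √17915 - 1*(-7221) = √17915 + 7221 = 7221 + √17915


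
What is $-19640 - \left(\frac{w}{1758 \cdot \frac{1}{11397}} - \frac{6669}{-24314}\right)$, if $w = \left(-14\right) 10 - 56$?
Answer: $- \frac{130865202469}{7124002} \approx -18370.0$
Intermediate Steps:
$w = -196$ ($w = -140 - 56 = -196$)
$-19640 - \left(\frac{w}{1758 \cdot \frac{1}{11397}} - \frac{6669}{-24314}\right) = -19640 - \left(- \frac{196}{1758 \cdot \frac{1}{11397}} - \frac{6669}{-24314}\right) = -19640 - \left(- \frac{196}{1758 \cdot \frac{1}{11397}} - - \frac{6669}{24314}\right) = -19640 - \left(- \frac{196}{\frac{586}{3799}} + \frac{6669}{24314}\right) = -19640 - \left(\left(-196\right) \frac{3799}{586} + \frac{6669}{24314}\right) = -19640 - \left(- \frac{372302}{293} + \frac{6669}{24314}\right) = -19640 - - \frac{9050196811}{7124002} = -19640 + \frac{9050196811}{7124002} = - \frac{130865202469}{7124002}$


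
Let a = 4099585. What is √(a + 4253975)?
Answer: 2*√2088390 ≈ 2890.3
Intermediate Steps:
√(a + 4253975) = √(4099585 + 4253975) = √8353560 = 2*√2088390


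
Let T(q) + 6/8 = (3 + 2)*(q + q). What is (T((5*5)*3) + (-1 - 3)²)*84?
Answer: 64281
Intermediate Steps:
T(q) = -¾ + 10*q (T(q) = -¾ + (3 + 2)*(q + q) = -¾ + 5*(2*q) = -¾ + 10*q)
(T((5*5)*3) + (-1 - 3)²)*84 = ((-¾ + 10*((5*5)*3)) + (-1 - 3)²)*84 = ((-¾ + 10*(25*3)) + (-4)²)*84 = ((-¾ + 10*75) + 16)*84 = ((-¾ + 750) + 16)*84 = (2997/4 + 16)*84 = (3061/4)*84 = 64281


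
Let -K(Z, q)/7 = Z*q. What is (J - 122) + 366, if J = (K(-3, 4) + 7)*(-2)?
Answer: 62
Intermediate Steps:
K(Z, q) = -7*Z*q
J = -182 (J = (-7*(-3)*4 + 7)*(-2) = (84 + 7)*(-2) = 91*(-2) = -182)
(J - 122) + 366 = (-182 - 122) + 366 = -304 + 366 = 62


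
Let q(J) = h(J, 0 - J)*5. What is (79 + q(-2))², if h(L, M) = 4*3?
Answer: 19321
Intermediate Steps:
h(L, M) = 12
q(J) = 60 (q(J) = 12*5 = 60)
(79 + q(-2))² = (79 + 60)² = 139² = 19321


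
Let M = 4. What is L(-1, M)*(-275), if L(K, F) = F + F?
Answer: -2200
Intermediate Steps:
L(K, F) = 2*F
L(-1, M)*(-275) = (2*4)*(-275) = 8*(-275) = -2200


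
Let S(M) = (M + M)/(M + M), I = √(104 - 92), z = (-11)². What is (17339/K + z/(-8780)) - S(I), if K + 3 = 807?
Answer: 9067501/441195 ≈ 20.552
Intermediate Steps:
K = 804 (K = -3 + 807 = 804)
z = 121
I = 2*√3 (I = √12 = 2*√3 ≈ 3.4641)
S(M) = 1 (S(M) = (2*M)/((2*M)) = (2*M)*(1/(2*M)) = 1)
(17339/K + z/(-8780)) - S(I) = (17339/804 + 121/(-8780)) - 1*1 = (17339*(1/804) + 121*(-1/8780)) - 1 = (17339/804 - 121/8780) - 1 = 9508696/441195 - 1 = 9067501/441195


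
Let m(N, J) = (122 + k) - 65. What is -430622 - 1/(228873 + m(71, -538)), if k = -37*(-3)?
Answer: -98630093503/229041 ≈ -4.3062e+5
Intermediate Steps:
k = 111
m(N, J) = 168 (m(N, J) = (122 + 111) - 65 = 233 - 65 = 168)
-430622 - 1/(228873 + m(71, -538)) = -430622 - 1/(228873 + 168) = -430622 - 1/229041 = -98630093503/229041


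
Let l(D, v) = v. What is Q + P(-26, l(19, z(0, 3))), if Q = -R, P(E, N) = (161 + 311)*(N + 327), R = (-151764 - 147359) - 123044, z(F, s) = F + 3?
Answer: 577927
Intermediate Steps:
z(F, s) = 3 + F
R = -422167 (R = -299123 - 123044 = -422167)
P(E, N) = 154344 + 472*N (P(E, N) = 472*(327 + N) = 154344 + 472*N)
Q = 422167 (Q = -1*(-422167) = 422167)
Q + P(-26, l(19, z(0, 3))) = 422167 + (154344 + 472*(3 + 0)) = 422167 + (154344 + 472*3) = 422167 + (154344 + 1416) = 422167 + 155760 = 577927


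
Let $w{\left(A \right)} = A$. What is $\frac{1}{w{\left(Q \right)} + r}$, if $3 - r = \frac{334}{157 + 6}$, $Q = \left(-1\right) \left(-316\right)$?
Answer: $\frac{163}{51663} \approx 0.0031551$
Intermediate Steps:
$Q = 316$
$r = \frac{155}{163}$ ($r = 3 - \frac{334}{157 + 6} = 3 - \frac{334}{163} = \frac{155}{163} \approx 0.95092$)
$\frac{1}{w{\left(Q \right)} + r} = \frac{1}{316 + \frac{155}{163}} = \frac{1}{\frac{51663}{163}} = \frac{163}{51663}$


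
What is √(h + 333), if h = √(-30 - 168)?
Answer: √(333 + 3*I*√22) ≈ 18.252 + 0.3855*I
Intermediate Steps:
h = 3*I*√22 (h = √(-198) = 3*I*√22 ≈ 14.071*I)
√(h + 333) = √(3*I*√22 + 333) = √(333 + 3*I*√22)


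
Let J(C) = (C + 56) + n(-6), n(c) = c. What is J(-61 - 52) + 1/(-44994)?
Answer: -2834623/44994 ≈ -63.000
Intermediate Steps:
J(C) = 50 + C (J(C) = (C + 56) - 6 = (56 + C) - 6 = 50 + C)
J(-61 - 52) + 1/(-44994) = (50 + (-61 - 52)) + 1/(-44994) = (50 - 113) - 1/44994 = -63 - 1/44994 = -2834623/44994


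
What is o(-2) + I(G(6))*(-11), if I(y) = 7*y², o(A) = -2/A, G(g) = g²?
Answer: -99791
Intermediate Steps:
o(-2) + I(G(6))*(-11) = -2/(-2) + (7*(6²)²)*(-11) = -2*(-½) + (7*36²)*(-11) = 1 + (7*1296)*(-11) = 1 + 9072*(-11) = 1 - 99792 = -99791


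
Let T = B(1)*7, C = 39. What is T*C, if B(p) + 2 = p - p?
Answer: -546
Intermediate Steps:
B(p) = -2 (B(p) = -2 + (p - p) = -2 + 0 = -2)
T = -14 (T = -2*7 = -14)
T*C = -14*39 = -546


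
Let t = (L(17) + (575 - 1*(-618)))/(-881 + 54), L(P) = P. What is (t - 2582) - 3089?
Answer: -4691127/827 ≈ -5672.5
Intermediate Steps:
t = -1210/827 (t = (17 + (575 - 1*(-618)))/(-881 + 54) = (17 + (575 + 618))/(-827) = (17 + 1193)*(-1/827) = 1210*(-1/827) = -1210/827 ≈ -1.4631)
(t - 2582) - 3089 = (-1210/827 - 2582) - 3089 = -2136524/827 - 3089 = -4691127/827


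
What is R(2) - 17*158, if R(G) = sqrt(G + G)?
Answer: -2684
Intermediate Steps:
R(G) = sqrt(2)*sqrt(G) (R(G) = sqrt(2*G) = sqrt(2)*sqrt(G))
R(2) - 17*158 = sqrt(2)*sqrt(2) - 17*158 = 2 - 2686 = -2684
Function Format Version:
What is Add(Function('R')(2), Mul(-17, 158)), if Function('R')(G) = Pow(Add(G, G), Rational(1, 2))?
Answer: -2684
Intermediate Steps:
Function('R')(G) = Mul(Pow(2, Rational(1, 2)), Pow(G, Rational(1, 2))) (Function('R')(G) = Pow(Mul(2, G), Rational(1, 2)) = Mul(Pow(2, Rational(1, 2)), Pow(G, Rational(1, 2))))
Add(Function('R')(2), Mul(-17, 158)) = Add(Mul(Pow(2, Rational(1, 2)), Pow(2, Rational(1, 2))), Mul(-17, 158)) = Add(2, -2686) = -2684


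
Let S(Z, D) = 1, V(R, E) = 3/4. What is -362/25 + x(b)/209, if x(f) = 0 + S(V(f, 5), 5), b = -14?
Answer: -75633/5225 ≈ -14.475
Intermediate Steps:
V(R, E) = ¾ (V(R, E) = 3*(¼) = ¾)
x(f) = 1 (x(f) = 0 + 1 = 1)
-362/25 + x(b)/209 = -362/25 + 1/209 = -75633/5225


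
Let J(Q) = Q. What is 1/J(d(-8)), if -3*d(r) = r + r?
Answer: 3/16 ≈ 0.18750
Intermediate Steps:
d(r) = -2*r/3 (d(r) = -(r + r)/3 = -2*r/3)
1/J(d(-8)) = 1/(-2/3*(-8)) = 1/(16/3) = 3/16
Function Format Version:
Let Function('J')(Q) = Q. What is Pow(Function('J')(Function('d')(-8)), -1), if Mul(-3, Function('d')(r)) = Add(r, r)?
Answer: Rational(3, 16) ≈ 0.18750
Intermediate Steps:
Function('d')(r) = Mul(Rational(-2, 3), r) (Function('d')(r) = Mul(Rational(-1, 3), Add(r, r)) = Mul(Rational(-1, 3), Mul(2, r)) = Mul(Rational(-2, 3), r))
Pow(Function('J')(Function('d')(-8)), -1) = Pow(Mul(Rational(-2, 3), -8), -1) = Pow(Rational(16, 3), -1) = Rational(3, 16)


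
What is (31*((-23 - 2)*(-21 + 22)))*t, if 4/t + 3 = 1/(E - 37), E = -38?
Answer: 116250/113 ≈ 1028.8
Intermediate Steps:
t = -150/113 (t = 4/(-3 + 1/(-38 - 37)) = 4/(-3 + 1/(-75)) = 4/(-3 - 1/75) = 4/(-226/75) = 4*(-75/226) = -150/113 ≈ -1.3274)
(31*((-23 - 2)*(-21 + 22)))*t = (31*((-23 - 2)*(-21 + 22)))*(-150/113) = (31*(-25*1))*(-150/113) = (31*(-25))*(-150/113) = -775*(-150/113) = 116250/113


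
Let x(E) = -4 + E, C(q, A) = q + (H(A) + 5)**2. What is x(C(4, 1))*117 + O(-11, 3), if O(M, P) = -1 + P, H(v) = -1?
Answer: 1874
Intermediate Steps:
C(q, A) = 16 + q (C(q, A) = q + (-1 + 5)**2 = q + 4**2 = q + 16 = 16 + q)
x(C(4, 1))*117 + O(-11, 3) = (-4 + (16 + 4))*117 + (-1 + 3) = (-4 + 20)*117 + 2 = 16*117 + 2 = 1872 + 2 = 1874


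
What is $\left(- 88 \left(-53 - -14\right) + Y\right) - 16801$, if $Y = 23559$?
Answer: $10190$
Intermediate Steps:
$\left(- 88 \left(-53 - -14\right) + Y\right) - 16801 = \left(- 88 \left(-53 - -14\right) + 23559\right) - 16801 = \left(- 88 \left(-53 + 14\right) + 23559\right) - 16801 = \left(\left(-88\right) \left(-39\right) + 23559\right) - 16801 = \left(3432 + 23559\right) - 16801 = 26991 - 16801 = 10190$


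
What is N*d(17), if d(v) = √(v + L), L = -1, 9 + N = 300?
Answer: 1164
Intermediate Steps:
N = 291 (N = -9 + 300 = 291)
d(v) = √(-1 + v) (d(v) = √(v - 1) = √(-1 + v))
N*d(17) = 291*√(-1 + 17) = 291*√16 = 291*4 = 1164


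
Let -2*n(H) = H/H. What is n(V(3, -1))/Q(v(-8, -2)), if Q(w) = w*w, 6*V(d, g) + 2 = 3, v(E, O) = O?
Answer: -⅛ ≈ -0.12500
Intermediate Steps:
V(d, g) = ⅙ (V(d, g) = -⅓ + (⅙)*3 = -⅓ + ½ = ⅙)
n(H) = -½ (n(H) = -H/(2*H) = -½*1 = -½)
Q(w) = w²
n(V(3, -1))/Q(v(-8, -2)) = -1/(2*((-2)²)) = -½/4 = -½*¼ = -⅛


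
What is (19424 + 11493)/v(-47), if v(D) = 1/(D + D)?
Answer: -2906198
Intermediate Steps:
v(D) = 1/(2*D)
(19424 + 11493)/v(-47) = (19424 + 11493)/(((½)/(-47))) = 30917/(((½)*(-1/47))) = 30917/(-1/94) = 30917*(-94) = -2906198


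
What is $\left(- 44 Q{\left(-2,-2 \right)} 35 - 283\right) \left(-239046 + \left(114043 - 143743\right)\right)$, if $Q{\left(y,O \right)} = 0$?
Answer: $76055118$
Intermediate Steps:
$\left(- 44 Q{\left(-2,-2 \right)} 35 - 283\right) \left(-239046 + \left(114043 - 143743\right)\right) = \left(\left(-44\right) 0 \cdot 35 - 283\right) \left(-239046 + \left(114043 - 143743\right)\right) = \left(0 \cdot 35 - 283\right) \left(-239046 - 29700\right) = \left(0 - 283\right) \left(-268746\right) = \left(-283\right) \left(-268746\right) = 76055118$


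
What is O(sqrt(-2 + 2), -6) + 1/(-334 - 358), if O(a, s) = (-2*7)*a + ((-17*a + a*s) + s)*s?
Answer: 24911/692 ≈ 35.999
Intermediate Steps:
O(a, s) = -14*a + s*(s - 17*a + a*s) (O(a, s) = -14*a + (s - 17*a + a*s)*s = -14*a + s*(s - 17*a + a*s))
O(sqrt(-2 + 2), -6) + 1/(-334 - 358) = ((-6)**2 - 14*sqrt(-2 + 2) + sqrt(-2 + 2)*(-6)**2 - 17*sqrt(-2 + 2)*(-6)) + 1/(-334 - 358) = (36 - 14*sqrt(0) + sqrt(0)*36 - 17*sqrt(0)*(-6)) + 1/(-692) = (36 - 14*0 + 0*36 - 17*0*(-6)) - 1/692 = (36 + 0 + 0 + 0) - 1/692 = 36 - 1/692 = 24911/692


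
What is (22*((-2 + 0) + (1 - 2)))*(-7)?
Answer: 462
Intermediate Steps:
(22*((-2 + 0) + (1 - 2)))*(-7) = (22*(-2 - 1))*(-7) = (22*(-3))*(-7) = -66*(-7) = 462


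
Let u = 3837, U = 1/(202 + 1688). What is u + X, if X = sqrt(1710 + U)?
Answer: 3837 + sqrt(678699210)/630 ≈ 3878.4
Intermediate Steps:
U = 1/1890 ≈ 0.00052910
X = sqrt(678699210)/630 (X = sqrt(1710 + 1/1890) = sqrt(3231901/1890) = sqrt(678699210)/630 ≈ 41.352)
u + X = 3837 + sqrt(678699210)/630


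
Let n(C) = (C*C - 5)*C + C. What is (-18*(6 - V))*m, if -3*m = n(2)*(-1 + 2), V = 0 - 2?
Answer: 0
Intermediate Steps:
V = -2
n(C) = C + C*(-5 + C**2) (n(C) = (C**2 - 5)*C + C = (-5 + C**2)*C + C = C*(-5 + C**2) + C = C + C*(-5 + C**2))
m = 0 (m = -2*(-4 + 2**2)*(-1 + 2)/3 = -2*(-4 + 4)/3 = -2*0/3 = -0 = -1/3*0 = 0)
(-18*(6 - V))*m = -18*(6 - 1*(-2))*0 = -18*(6 + 2)*0 = -18*8*0 = -144*0 = 0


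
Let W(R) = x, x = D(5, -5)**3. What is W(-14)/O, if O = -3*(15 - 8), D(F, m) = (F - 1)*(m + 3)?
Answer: 512/21 ≈ 24.381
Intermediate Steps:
D(F, m) = (-1 + F)*(3 + m)
x = -512 (x = (-3 - 1*(-5) + 3*5 + 5*(-5))**3 = (-3 + 5 + 15 - 25)**3 = (-8)**3 = -512)
W(R) = -512
O = -21 (O = -3*7 = -21)
W(-14)/O = -512/(-21) = -512*(-1/21) = 512/21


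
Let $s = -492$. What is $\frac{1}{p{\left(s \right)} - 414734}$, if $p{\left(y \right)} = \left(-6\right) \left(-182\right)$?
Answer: $- \frac{1}{413642} \approx -2.4175 \cdot 10^{-6}$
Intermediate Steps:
$p{\left(y \right)} = 1092$
$\frac{1}{p{\left(s \right)} - 414734} = \frac{1}{1092 - 414734} = \frac{1}{-413642} = - \frac{1}{413642}$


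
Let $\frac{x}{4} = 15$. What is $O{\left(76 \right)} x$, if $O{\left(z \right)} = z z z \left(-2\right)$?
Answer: $-52677120$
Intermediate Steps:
$x = 60$ ($x = 4 \cdot 15 = 60$)
$O{\left(z \right)} = - 2 z^{3}$ ($O{\left(z \right)} = z z^{2} \left(-2\right) = z^{3} \left(-2\right) = - 2 z^{3}$)
$O{\left(76 \right)} x = - 2 \cdot 76^{3} \cdot 60 = \left(-2\right) 438976 \cdot 60 = \left(-877952\right) 60 = -52677120$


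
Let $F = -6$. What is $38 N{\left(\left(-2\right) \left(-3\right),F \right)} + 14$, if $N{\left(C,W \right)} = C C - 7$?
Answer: $1116$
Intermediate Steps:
$N{\left(C,W \right)} = -7 + C^{2}$ ($N{\left(C,W \right)} = C^{2} - 7 = -7 + C^{2}$)
$38 N{\left(\left(-2\right) \left(-3\right),F \right)} + 14 = 38 \left(-7 + \left(\left(-2\right) \left(-3\right)\right)^{2}\right) + 14 = 38 \left(-7 + 6^{2}\right) + 14 = 38 \left(-7 + 36\right) + 14 = 38 \cdot 29 + 14 = 1102 + 14 = 1116$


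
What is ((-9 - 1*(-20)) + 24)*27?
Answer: 945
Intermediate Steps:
((-9 - 1*(-20)) + 24)*27 = ((-9 + 20) + 24)*27 = (11 + 24)*27 = 35*27 = 945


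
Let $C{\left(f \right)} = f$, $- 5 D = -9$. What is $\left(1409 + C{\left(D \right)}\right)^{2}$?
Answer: $\frac{49758916}{25} \approx 1.9904 \cdot 10^{6}$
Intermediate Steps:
$D = \frac{9}{5}$ ($D = \left(- \frac{1}{5}\right) \left(-9\right) = \frac{9}{5} \approx 1.8$)
$\left(1409 + C{\left(D \right)}\right)^{2} = \left(1409 + \frac{9}{5}\right)^{2} = \left(\frac{7054}{5}\right)^{2} = \frac{49758916}{25}$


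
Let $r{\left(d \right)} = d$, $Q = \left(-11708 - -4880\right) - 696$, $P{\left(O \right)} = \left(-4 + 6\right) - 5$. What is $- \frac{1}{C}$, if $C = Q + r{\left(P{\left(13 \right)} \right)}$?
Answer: $\frac{1}{7527} \approx 0.00013286$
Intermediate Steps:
$P{\left(O \right)} = -3$ ($P{\left(O \right)} = 2 - 5 = -3$)
$Q = -7524$ ($Q = \left(-11708 + 4880\right) - 696 = -6828 - 696 = -7524$)
$C = -7527$ ($C = -7524 - 3 = -7527$)
$- \frac{1}{C} = - \frac{1}{-7527} = \left(-1\right) \left(- \frac{1}{7527}\right) = \frac{1}{7527}$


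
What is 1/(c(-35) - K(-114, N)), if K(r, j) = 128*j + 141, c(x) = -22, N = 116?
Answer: -1/15011 ≈ -6.6618e-5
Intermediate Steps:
K(r, j) = 141 + 128*j
1/(c(-35) - K(-114, N)) = 1/(-22 - (141 + 128*116)) = 1/(-22 - (141 + 14848)) = 1/(-22 - 1*14989) = 1/(-22 - 14989) = 1/(-15011) = -1/15011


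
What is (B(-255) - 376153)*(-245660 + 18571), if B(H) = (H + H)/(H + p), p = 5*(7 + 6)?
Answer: 1622972382184/19 ≈ 8.5420e+10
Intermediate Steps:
p = 65 (p = 5*13 = 65)
B(H) = 2*H/(65 + H) (B(H) = (H + H)/(H + 65) = (2*H)/(65 + H) = 2*H/(65 + H))
(B(-255) - 376153)*(-245660 + 18571) = (2*(-255)/(65 - 255) - 376153)*(-245660 + 18571) = (2*(-255)/(-190) - 376153)*(-227089) = (2*(-255)*(-1/190) - 376153)*(-227089) = (51/19 - 376153)*(-227089) = -7146856/19*(-227089) = 1622972382184/19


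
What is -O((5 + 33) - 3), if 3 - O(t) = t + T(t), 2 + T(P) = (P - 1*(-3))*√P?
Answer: 30 + 38*√35 ≈ 254.81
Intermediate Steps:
T(P) = -2 + √P*(3 + P) (T(P) = -2 + (P - 1*(-3))*√P = -2 + (P + 3)*√P = -2 + (3 + P)*√P = -2 + √P*(3 + P))
O(t) = 5 - t - t^(3/2) - 3*√t (O(t) = 3 - (t + (-2 + t^(3/2) + 3*√t)) = 3 - (-2 + t + t^(3/2) + 3*√t) = 3 + (2 - t - t^(3/2) - 3*√t) = 5 - t - t^(3/2) - 3*√t)
-O((5 + 33) - 3) = -(5 - ((5 + 33) - 3) - ((5 + 33) - 3)^(3/2) - 3*√((5 + 33) - 3)) = -(5 - (38 - 3) - (38 - 3)^(3/2) - 3*√(38 - 3)) = -(5 - 1*35 - 35^(3/2) - 3*√35) = -(5 - 35 - 35*√35 - 3*√35) = -(-30 - 38*√35) = 30 + 38*√35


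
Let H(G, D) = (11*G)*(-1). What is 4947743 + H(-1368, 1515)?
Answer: 4962791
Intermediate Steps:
H(G, D) = -11*G
4947743 + H(-1368, 1515) = 4947743 - 11*(-1368) = 4947743 + 15048 = 4962791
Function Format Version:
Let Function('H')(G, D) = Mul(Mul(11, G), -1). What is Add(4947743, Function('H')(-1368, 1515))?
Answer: 4962791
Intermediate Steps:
Function('H')(G, D) = Mul(-11, G)
Add(4947743, Function('H')(-1368, 1515)) = Add(4947743, Mul(-11, -1368)) = Add(4947743, 15048) = 4962791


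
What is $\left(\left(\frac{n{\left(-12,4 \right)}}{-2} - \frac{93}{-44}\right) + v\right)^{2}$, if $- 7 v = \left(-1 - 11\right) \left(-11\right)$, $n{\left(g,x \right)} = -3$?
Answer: $\frac{22043025}{94864} \approx 232.36$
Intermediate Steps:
$v = - \frac{132}{7}$ ($v = - \frac{\left(-1 - 11\right) \left(-11\right)}{7} = - \frac{\left(-12\right) \left(-11\right)}{7} = \left(- \frac{1}{7}\right) 132 = - \frac{132}{7} \approx -18.857$)
$\left(\left(\frac{n{\left(-12,4 \right)}}{-2} - \frac{93}{-44}\right) + v\right)^{2} = \left(\left(- \frac{3}{-2} - \frac{93}{-44}\right) - \frac{132}{7}\right)^{2} = \left(\left(\left(-3\right) \left(- \frac{1}{2}\right) - - \frac{93}{44}\right) - \frac{132}{7}\right)^{2} = \left(\left(\frac{3}{2} + \frac{93}{44}\right) - \frac{132}{7}\right)^{2} = \left(\frac{159}{44} - \frac{132}{7}\right)^{2} = \left(- \frac{4695}{308}\right)^{2} = \frac{22043025}{94864}$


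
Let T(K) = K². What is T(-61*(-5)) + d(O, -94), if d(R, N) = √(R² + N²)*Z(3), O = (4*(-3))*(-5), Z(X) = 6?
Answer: 93025 + 12*√3109 ≈ 93694.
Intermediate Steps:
O = 60 (O = -12*(-5) = 60)
d(R, N) = 6*√(N² + R²) (d(R, N) = √(R² + N²)*6 = √(N² + R²)*6 = 6*√(N² + R²))
T(-61*(-5)) + d(O, -94) = (-61*(-5))² + 6*√((-94)² + 60²) = 305² + 6*√(8836 + 3600) = 93025 + 6*√12436 = 93025 + 6*(2*√3109) = 93025 + 12*√3109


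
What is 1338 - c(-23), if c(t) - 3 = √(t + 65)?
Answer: 1335 - √42 ≈ 1328.5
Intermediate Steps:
c(t) = 3 + √(65 + t) (c(t) = 3 + √(t + 65) = 3 + √(65 + t))
1338 - c(-23) = 1338 - (3 + √(65 - 23)) = 1338 - (3 + √42) = 1338 + (-3 - √42) = 1335 - √42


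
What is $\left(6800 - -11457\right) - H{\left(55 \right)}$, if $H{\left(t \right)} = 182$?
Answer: $18075$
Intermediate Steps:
$\left(6800 - -11457\right) - H{\left(55 \right)} = \left(6800 - -11457\right) - 182 = \left(6800 + 11457\right) - 182 = 18257 - 182 = 18075$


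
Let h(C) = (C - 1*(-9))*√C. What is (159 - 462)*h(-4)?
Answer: -3030*I ≈ -3030.0*I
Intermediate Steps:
h(C) = √C*(9 + C) (h(C) = (C + 9)*√C = (9 + C)*√C = √C*(9 + C))
(159 - 462)*h(-4) = (159 - 462)*(√(-4)*(9 - 4)) = -303*2*I*5 = -3030*I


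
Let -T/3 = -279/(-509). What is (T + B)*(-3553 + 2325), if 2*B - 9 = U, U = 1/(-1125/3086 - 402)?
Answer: -2215338036670/632023773 ≈ -3505.1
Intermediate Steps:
U = -3086/1241697 (U = 1/(-1125*1/3086 - 402) = 1/(-1125/3086 - 402) = 1/(-1241697/3086) = -3086/1241697 ≈ -0.0024853)
B = 11172187/2483394 (B = 9/2 + (½)*(-3086/1241697) = 9/2 - 1543/1241697 = 11172187/2483394 ≈ 4.4988)
T = -837/509 (T = -(-837)/(-509) = -(-837)*(-1)/509 = -3*279/509 = -837/509 ≈ -1.6444)
(T + B)*(-3553 + 2325) = (-837/509 + 11172187/2483394)*(-3553 + 2325) = (3608042405/1264047546)*(-1228) = -2215338036670/632023773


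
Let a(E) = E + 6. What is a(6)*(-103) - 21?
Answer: -1257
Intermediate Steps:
a(E) = 6 + E
a(6)*(-103) - 21 = (6 + 6)*(-103) - 21 = 12*(-103) - 21 = -1236 - 21 = -1257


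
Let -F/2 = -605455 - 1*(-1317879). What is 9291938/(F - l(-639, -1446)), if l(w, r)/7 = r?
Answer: -4645969/707363 ≈ -6.5680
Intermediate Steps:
l(w, r) = 7*r
F = -1424848 (F = -2*(-605455 - 1*(-1317879)) = -2*(-605455 + 1317879) = -2*712424 = -1424848)
9291938/(F - l(-639, -1446)) = 9291938/(-1424848 - 7*(-1446)) = 9291938/(-1424848 - 1*(-10122)) = 9291938/(-1424848 + 10122) = 9291938/(-1414726) = 9291938*(-1/1414726) = -4645969/707363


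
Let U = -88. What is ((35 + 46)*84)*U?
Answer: -598752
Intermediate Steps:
((35 + 46)*84)*U = ((35 + 46)*84)*(-88) = (81*84)*(-88) = 6804*(-88) = -598752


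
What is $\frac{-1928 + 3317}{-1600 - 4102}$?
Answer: $- \frac{1389}{5702} \approx -0.2436$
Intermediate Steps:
$\frac{-1928 + 3317}{-1600 - 4102} = \frac{1389}{-5702} = 1389 \left(- \frac{1}{5702}\right) = - \frac{1389}{5702}$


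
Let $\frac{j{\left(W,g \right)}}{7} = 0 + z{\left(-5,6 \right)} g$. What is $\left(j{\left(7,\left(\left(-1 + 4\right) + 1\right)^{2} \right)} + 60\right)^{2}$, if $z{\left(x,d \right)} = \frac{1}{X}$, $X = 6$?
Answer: $\frac{55696}{9} \approx 6188.4$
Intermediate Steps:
$z{\left(x,d \right)} = \frac{1}{6}$
$j{\left(W,g \right)} = \frac{7 g}{6}$ ($j{\left(W,g \right)} = 7 \left(0 + \frac{g}{6}\right) = 7 \frac{g}{6} = \frac{7 g}{6}$)
$\left(j{\left(7,\left(\left(-1 + 4\right) + 1\right)^{2} \right)} + 60\right)^{2} = \left(\frac{7 \left(\left(-1 + 4\right) + 1\right)^{2}}{6} + 60\right)^{2} = \left(\frac{7 \left(3 + 1\right)^{2}}{6} + 60\right)^{2} = \left(\frac{7 \cdot 4^{2}}{6} + 60\right)^{2} = \left(\frac{7}{6} \cdot 16 + 60\right)^{2} = \left(\frac{56}{3} + 60\right)^{2} = \left(\frac{236}{3}\right)^{2} = \frac{55696}{9}$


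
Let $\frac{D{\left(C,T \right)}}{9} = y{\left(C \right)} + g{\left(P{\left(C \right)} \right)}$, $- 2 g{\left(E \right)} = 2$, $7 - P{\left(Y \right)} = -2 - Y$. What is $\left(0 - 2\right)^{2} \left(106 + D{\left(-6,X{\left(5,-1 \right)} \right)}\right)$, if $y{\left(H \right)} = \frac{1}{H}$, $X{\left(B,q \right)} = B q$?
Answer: $382$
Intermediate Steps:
$P{\left(Y \right)} = 9 + Y$ ($P{\left(Y \right)} = 7 - \left(-2 - Y\right) = 7 + \left(2 + Y\right) = 9 + Y$)
$g{\left(E \right)} = -1$ ($g{\left(E \right)} = \left(- \frac{1}{2}\right) 2 = -1$)
$D{\left(C,T \right)} = -9 + \frac{9}{C}$ ($D{\left(C,T \right)} = 9 \left(\frac{1}{C} - 1\right) = 9 \left(-1 + \frac{1}{C}\right) = -9 + \frac{9}{C}$)
$\left(0 - 2\right)^{2} \left(106 + D{\left(-6,X{\left(5,-1 \right)} \right)}\right) = \left(0 - 2\right)^{2} \left(106 - \left(9 - \frac{9}{-6}\right)\right) = \left(-2\right)^{2} \left(106 + \left(-9 + 9 \left(- \frac{1}{6}\right)\right)\right) = 4 \left(106 - \frac{21}{2}\right) = 4 \cdot \frac{191}{2} = 382$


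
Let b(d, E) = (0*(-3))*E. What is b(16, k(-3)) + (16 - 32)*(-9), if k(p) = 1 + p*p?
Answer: 144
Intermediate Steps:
k(p) = 1 + p**2
b(d, E) = 0 (b(d, E) = 0*E = 0)
b(16, k(-3)) + (16 - 32)*(-9) = 0 + (16 - 32)*(-9) = 0 - 16*(-9) = 0 + 144 = 144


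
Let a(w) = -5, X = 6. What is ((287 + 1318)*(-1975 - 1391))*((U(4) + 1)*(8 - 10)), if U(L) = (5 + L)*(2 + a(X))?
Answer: -280926360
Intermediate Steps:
U(L) = -15 - 3*L (U(L) = (5 + L)*(2 - 5) = (5 + L)*(-3) = -15 - 3*L)
((287 + 1318)*(-1975 - 1391))*((U(4) + 1)*(8 - 10)) = ((287 + 1318)*(-1975 - 1391))*(((-15 - 3*4) + 1)*(8 - 10)) = (1605*(-3366))*(((-15 - 12) + 1)*(-2)) = -5402430*(-27 + 1)*(-2) = -(-140463180)*(-2) = -5402430*52 = -280926360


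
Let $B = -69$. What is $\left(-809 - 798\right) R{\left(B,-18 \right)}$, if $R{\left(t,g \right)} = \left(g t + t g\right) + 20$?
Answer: $-4023928$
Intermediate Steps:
$R{\left(t,g \right)} = 20 + 2 g t$ ($R{\left(t,g \right)} = \left(g t + g t\right) + 20 = 2 g t + 20 = 20 + 2 g t$)
$\left(-809 - 798\right) R{\left(B,-18 \right)} = \left(-809 - 798\right) \left(20 + 2 \left(-18\right) \left(-69\right)\right) = \left(-809 - 798\right) \left(20 + 2484\right) = \left(-1607\right) 2504 = -4023928$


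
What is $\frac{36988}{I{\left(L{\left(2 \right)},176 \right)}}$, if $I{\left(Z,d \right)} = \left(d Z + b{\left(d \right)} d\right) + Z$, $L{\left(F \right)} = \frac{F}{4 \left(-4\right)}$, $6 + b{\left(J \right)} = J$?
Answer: $\frac{42272}{34169} \approx 1.2371$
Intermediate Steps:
$b{\left(J \right)} = -6 + J$
$L{\left(F \right)} = - \frac{F}{16}$ ($L{\left(F \right)} = \frac{F}{-16} = F \left(- \frac{1}{16}\right) = - \frac{F}{16}$)
$I{\left(Z,d \right)} = Z + Z d + d \left(-6 + d\right)$ ($I{\left(Z,d \right)} = \left(d Z + \left(-6 + d\right) d\right) + Z = \left(Z d + d \left(-6 + d\right)\right) + Z = Z + Z d + d \left(-6 + d\right)$)
$\frac{36988}{I{\left(L{\left(2 \right)},176 \right)}} = \frac{36988}{\left(- \frac{1}{16}\right) 2 + \left(- \frac{1}{16}\right) 2 \cdot 176 + 176 \left(-6 + 176\right)} = \frac{36988}{- \frac{1}{8} - 22 + 176 \cdot 170} = \frac{36988}{- \frac{1}{8} - 22 + 29920} = \frac{36988}{\frac{239183}{8}} = 36988 \cdot \frac{8}{239183} = \frac{42272}{34169}$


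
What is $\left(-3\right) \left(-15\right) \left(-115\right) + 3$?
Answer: $-5172$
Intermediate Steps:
$\left(-3\right) \left(-15\right) \left(-115\right) + 3 = 45 \left(-115\right) + 3 = -5175 + 3 = -5172$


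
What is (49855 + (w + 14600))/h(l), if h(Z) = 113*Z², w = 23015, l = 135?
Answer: 17494/411885 ≈ 0.042473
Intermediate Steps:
(49855 + (w + 14600))/h(l) = (49855 + (23015 + 14600))/((113*135²)) = (49855 + 37615)/((113*18225)) = 87470/2059425 = 87470*(1/2059425) = 17494/411885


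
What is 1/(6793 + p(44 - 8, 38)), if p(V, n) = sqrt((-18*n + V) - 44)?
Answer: 6793/46145541 - 2*I*sqrt(173)/46145541 ≈ 0.00014721 - 5.7006e-7*I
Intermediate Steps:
p(V, n) = sqrt(-44 + V - 18*n) (p(V, n) = sqrt((V - 18*n) - 44) = sqrt(-44 + V - 18*n))
1/(6793 + p(44 - 8, 38)) = 1/(6793 + sqrt(-44 + (44 - 8) - 18*38)) = 1/(6793 + sqrt(-44 + 36 - 684)) = 1/(6793 + sqrt(-692)) = 1/(6793 + 2*I*sqrt(173))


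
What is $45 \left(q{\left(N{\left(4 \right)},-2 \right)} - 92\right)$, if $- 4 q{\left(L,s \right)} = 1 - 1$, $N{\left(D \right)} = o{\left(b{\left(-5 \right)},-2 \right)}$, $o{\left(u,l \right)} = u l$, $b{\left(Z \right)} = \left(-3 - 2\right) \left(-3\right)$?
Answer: $-4140$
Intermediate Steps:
$b{\left(Z \right)} = 15$ ($b{\left(Z \right)} = \left(-5\right) \left(-3\right) = 15$)
$o{\left(u,l \right)} = l u$
$N{\left(D \right)} = -30$ ($N{\left(D \right)} = \left(-2\right) 15 = -30$)
$q{\left(L,s \right)} = 0$ ($q{\left(L,s \right)} = - \frac{1 - 1}{4} = \left(- \frac{1}{4}\right) 0 = 0$)
$45 \left(q{\left(N{\left(4 \right)},-2 \right)} - 92\right) = 45 \left(0 - 92\right) = 45 \left(-92\right) = -4140$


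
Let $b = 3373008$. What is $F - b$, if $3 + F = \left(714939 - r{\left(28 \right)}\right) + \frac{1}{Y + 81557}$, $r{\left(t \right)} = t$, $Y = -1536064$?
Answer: $- \frac{3866225056701}{1454507} \approx -2.6581 \cdot 10^{6}$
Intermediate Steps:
$F = \frac{1039838690355}{1454507}$ ($F = -3 + \left(\left(714939 - 28\right) + \frac{1}{-1536064 + 81557}\right) = -3 + \left(\left(714939 - 28\right) + \frac{1}{-1454507}\right) = -3 + \left(714911 - \frac{1}{1454507}\right) = -3 + \frac{1039843053876}{1454507} = \frac{1039838690355}{1454507} \approx 7.1491 \cdot 10^{5}$)
$F - b = \frac{1039838690355}{1454507} - 3373008 = - \frac{3866225056701}{1454507}$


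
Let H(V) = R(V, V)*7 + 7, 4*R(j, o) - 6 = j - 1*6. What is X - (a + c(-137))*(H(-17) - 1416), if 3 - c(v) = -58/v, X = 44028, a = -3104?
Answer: -2421143381/548 ≈ -4.4181e+6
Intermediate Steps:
R(j, o) = j/4 (R(j, o) = 3/2 + (j - 1*6)/4 = 3/2 + (j - 6)/4 = 3/2 + (-6 + j)/4 = 3/2 + (-3/2 + j/4) = j/4)
H(V) = 7 + 7*V/4 (H(V) = (V/4)*7 + 7 = 7*V/4 + 7 = 7 + 7*V/4)
c(v) = 3 + 58/v (c(v) = 3 - (-58)/v = 3 + 58/v)
X - (a + c(-137))*(H(-17) - 1416) = 44028 - (-3104 + (3 + 58/(-137)))*((7 + (7/4)*(-17)) - 1416) = 44028 - (-3104 + (3 + 58*(-1/137)))*((7 - 119/4) - 1416) = 44028 - (-3104 + (3 - 58/137))*(-91/4 - 1416) = 44028 - (-3104 + 353/137)*(-5755)/4 = 44028 - (-424895)*(-5755)/(137*4) = 44028 - 1*2445270725/548 = 44028 - 2445270725/548 = -2421143381/548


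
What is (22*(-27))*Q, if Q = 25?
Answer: -14850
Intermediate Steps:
(22*(-27))*Q = (22*(-27))*25 = -594*25 = -14850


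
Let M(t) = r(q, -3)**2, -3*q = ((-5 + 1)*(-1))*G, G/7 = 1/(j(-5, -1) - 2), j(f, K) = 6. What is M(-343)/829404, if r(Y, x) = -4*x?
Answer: 4/23039 ≈ 0.00017362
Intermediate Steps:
G = 7/4 (G = 7/(6 - 2) = 7/4 ≈ 1.7500)
q = -7/3 (q = -(-5 + 1)*(-1)*7/(3*4) = -(-4*(-1))*7/(3*4) = -4*7/(3*4) = -1/3*7 = -7/3 ≈ -2.3333)
M(t) = 144 (M(t) = (-4*(-3))**2 = 12**2 = 144)
M(-343)/829404 = 144/829404 = 144*(1/829404) = 4/23039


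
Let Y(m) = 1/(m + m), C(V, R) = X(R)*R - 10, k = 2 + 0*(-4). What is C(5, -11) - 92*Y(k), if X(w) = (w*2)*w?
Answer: -2695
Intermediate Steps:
k = 2 (k = 2 + 0 = 2)
X(w) = 2*w² (X(w) = (2*w)*w = 2*w²)
C(V, R) = -10 + 2*R³ (C(V, R) = (2*R²)*R - 10 = 2*R³ - 10 = -10 + 2*R³)
Y(m) = 1/(2*m)
C(5, -11) - 92*Y(k) = (-10 + 2*(-11)³) - 46/2 = (-10 + 2*(-1331)) - 46/2 = (-10 - 2662) - 92*¼ = -2672 - 23 = -2695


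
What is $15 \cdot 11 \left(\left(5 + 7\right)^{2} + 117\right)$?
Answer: $43065$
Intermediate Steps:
$15 \cdot 11 \left(\left(5 + 7\right)^{2} + 117\right) = 165 \left(12^{2} + 117\right) = 165 \left(144 + 117\right) = 165 \cdot 261 = 43065$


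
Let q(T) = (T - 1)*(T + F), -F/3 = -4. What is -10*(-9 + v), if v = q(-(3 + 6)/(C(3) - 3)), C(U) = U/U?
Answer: -975/2 ≈ -487.50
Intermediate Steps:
F = 12 (F = -3*(-4) = 12)
C(U) = 1
q(T) = (-1 + T)*(12 + T) (q(T) = (T - 1)*(T + 12) = (-1 + T)*(12 + T))
v = 231/4 (v = -12 + (-(3 + 6)/(1 - 3))**2 + 11*(-(3 + 6)/(1 - 3)) = -12 + (-9/(-2))**2 + 11*(-9/(-2)) = -12 + (-9*(-1)/2)**2 + 11*(-9*(-1)/2) = -12 + (-1*(-9/2))**2 + 11*(-1*(-9/2)) = -12 + (9/2)**2 + 11*(9/2) = -12 + 81/4 + 99/2 = 231/4 ≈ 57.750)
-10*(-9 + v) = -10*(-9 + 231/4) = -10*195/4 = -975/2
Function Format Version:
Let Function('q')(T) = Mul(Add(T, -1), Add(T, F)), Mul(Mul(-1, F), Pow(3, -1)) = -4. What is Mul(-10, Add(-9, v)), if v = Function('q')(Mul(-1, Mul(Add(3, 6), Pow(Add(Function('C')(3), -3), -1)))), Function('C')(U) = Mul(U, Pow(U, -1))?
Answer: Rational(-975, 2) ≈ -487.50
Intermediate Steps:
F = 12 (F = Mul(-3, -4) = 12)
Function('C')(U) = 1
Function('q')(T) = Mul(Add(-1, T), Add(12, T)) (Function('q')(T) = Mul(Add(T, -1), Add(T, 12)) = Mul(Add(-1, T), Add(12, T)))
v = Rational(231, 4) (v = Add(-12, Pow(Mul(-1, Mul(Add(3, 6), Pow(Add(1, -3), -1))), 2), Mul(11, Mul(-1, Mul(Add(3, 6), Pow(Add(1, -3), -1))))) = Add(-12, Pow(Mul(-1, Mul(9, Pow(-2, -1))), 2), Mul(11, Mul(-1, Mul(9, Pow(-2, -1))))) = Add(-12, Pow(Mul(-1, Mul(9, Rational(-1, 2))), 2), Mul(11, Mul(-1, Mul(9, Rational(-1, 2))))) = Add(-12, Pow(Mul(-1, Rational(-9, 2)), 2), Mul(11, Mul(-1, Rational(-9, 2)))) = Add(-12, Pow(Rational(9, 2), 2), Mul(11, Rational(9, 2))) = Add(-12, Rational(81, 4), Rational(99, 2)) = Rational(231, 4) ≈ 57.750)
Mul(-10, Add(-9, v)) = Mul(-10, Add(-9, Rational(231, 4))) = Mul(-10, Rational(195, 4)) = Rational(-975, 2)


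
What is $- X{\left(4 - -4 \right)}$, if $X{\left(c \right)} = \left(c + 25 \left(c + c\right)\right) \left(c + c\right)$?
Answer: $-6528$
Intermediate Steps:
$X{\left(c \right)} = 102 c^{2}$ ($X{\left(c \right)} = \left(c + 25 \cdot 2 c\right) 2 c = \left(c + 50 c\right) 2 c = 51 c 2 c = 102 c^{2}$)
$- X{\left(4 - -4 \right)} = - 102 \left(4 - -4\right)^{2} = - 102 \left(4 + 4\right)^{2} = - 102 \cdot 8^{2} = - 102 \cdot 64 = \left(-1\right) 6528 = -6528$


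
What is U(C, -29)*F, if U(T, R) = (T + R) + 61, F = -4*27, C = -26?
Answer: -648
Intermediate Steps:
F = -108
U(T, R) = 61 + R + T (U(T, R) = (R + T) + 61 = 61 + R + T)
U(C, -29)*F = (61 - 29 - 26)*(-108) = 6*(-108) = -648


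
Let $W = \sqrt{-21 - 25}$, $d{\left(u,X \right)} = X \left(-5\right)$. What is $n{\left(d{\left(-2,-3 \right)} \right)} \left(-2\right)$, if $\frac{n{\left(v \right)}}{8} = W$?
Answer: $- 16 i \sqrt{46} \approx - 108.52 i$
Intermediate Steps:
$d{\left(u,X \right)} = - 5 X$
$W = i \sqrt{46}$ ($W = \sqrt{-46} = i \sqrt{46} \approx 6.7823 i$)
$n{\left(v \right)} = 8 i \sqrt{46}$
$n{\left(d{\left(-2,-3 \right)} \right)} \left(-2\right) = 8 i \sqrt{46} \left(-2\right) = - 16 i \sqrt{46}$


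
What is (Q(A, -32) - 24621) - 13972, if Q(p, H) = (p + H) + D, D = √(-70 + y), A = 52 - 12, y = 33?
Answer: -38585 + I*√37 ≈ -38585.0 + 6.0828*I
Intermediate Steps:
A = 40
D = I*√37 (D = √(-70 + 33) = √(-37) = I*√37 ≈ 6.0828*I)
Q(p, H) = H + p + I*√37 (Q(p, H) = (p + H) + I*√37 = (H + p) + I*√37 = H + p + I*√37)
(Q(A, -32) - 24621) - 13972 = ((-32 + 40 + I*√37) - 24621) - 13972 = ((8 + I*√37) - 24621) - 13972 = (-24613 + I*√37) - 13972 = -38585 + I*√37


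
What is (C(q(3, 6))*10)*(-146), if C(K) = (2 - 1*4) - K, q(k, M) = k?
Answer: 7300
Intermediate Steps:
C(K) = -2 - K (C(K) = (2 - 4) - K = -2 - K)
(C(q(3, 6))*10)*(-146) = ((-2 - 1*3)*10)*(-146) = ((-2 - 3)*10)*(-146) = -5*10*(-146) = -50*(-146) = 7300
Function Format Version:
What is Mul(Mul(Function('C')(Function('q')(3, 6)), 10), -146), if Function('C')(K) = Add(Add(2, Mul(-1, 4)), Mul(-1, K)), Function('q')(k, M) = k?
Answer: 7300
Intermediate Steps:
Function('C')(K) = Add(-2, Mul(-1, K)) (Function('C')(K) = Add(Add(2, -4), Mul(-1, K)) = Add(-2, Mul(-1, K)))
Mul(Mul(Function('C')(Function('q')(3, 6)), 10), -146) = Mul(Mul(Add(-2, Mul(-1, 3)), 10), -146) = Mul(Mul(Add(-2, -3), 10), -146) = Mul(Mul(-5, 10), -146) = Mul(-50, -146) = 7300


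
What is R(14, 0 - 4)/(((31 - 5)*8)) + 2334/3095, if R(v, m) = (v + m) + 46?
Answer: 82349/80470 ≈ 1.0233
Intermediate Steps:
R(v, m) = 46 + m + v (R(v, m) = (m + v) + 46 = 46 + m + v)
R(14, 0 - 4)/(((31 - 5)*8)) + 2334/3095 = (46 + (0 - 4) + 14)/(((31 - 5)*8)) + 2334/3095 = (46 - 4 + 14)/((26*8)) + 2334*(1/3095) = 56/208 + 2334/3095 = 56*(1/208) + 2334/3095 = 7/26 + 2334/3095 = 82349/80470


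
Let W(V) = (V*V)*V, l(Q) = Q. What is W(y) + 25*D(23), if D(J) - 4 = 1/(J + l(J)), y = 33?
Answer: 1657727/46 ≈ 36038.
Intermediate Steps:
D(J) = 4 + 1/(2*J) (D(J) = 4 + 1/(J + J) = 4 + 1/(2*J))
W(V) = V³ (W(V) = V²*V = V³)
W(y) + 25*D(23) = 33³ + 25*(4 + (½)/23) = 35937 + 25*(4 + (½)*(1/23)) = 35937 + 25*(4 + 1/46) = 35937 + 25*(185/46) = 35937 + 4625/46 = 1657727/46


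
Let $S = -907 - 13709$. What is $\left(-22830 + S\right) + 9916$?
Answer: $-27530$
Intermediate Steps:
$S = -14616$
$\left(-22830 + S\right) + 9916 = \left(-22830 - 14616\right) + 9916 = -37446 + 9916 = -27530$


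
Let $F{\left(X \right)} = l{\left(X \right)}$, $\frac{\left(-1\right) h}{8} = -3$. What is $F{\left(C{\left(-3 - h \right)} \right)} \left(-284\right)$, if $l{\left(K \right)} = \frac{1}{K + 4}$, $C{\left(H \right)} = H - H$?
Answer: $-71$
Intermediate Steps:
$h = 24$ ($h = \left(-8\right) \left(-3\right) = 24$)
$C{\left(H \right)} = 0$
$l{\left(K \right)} = \frac{1}{4 + K}$
$F{\left(X \right)} = \frac{1}{4 + X}$
$F{\left(C{\left(-3 - h \right)} \right)} \left(-284\right) = \frac{1}{4 + 0} \left(-284\right) = \frac{1}{4} \left(-284\right) = -71$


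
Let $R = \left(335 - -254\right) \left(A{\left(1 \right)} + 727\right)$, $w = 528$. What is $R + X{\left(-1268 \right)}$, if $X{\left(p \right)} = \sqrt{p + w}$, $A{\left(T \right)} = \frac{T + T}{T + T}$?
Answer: $428792 + 2 i \sqrt{185} \approx 4.2879 \cdot 10^{5} + 27.203 i$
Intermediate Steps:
$A{\left(T \right)} = 1$ ($A{\left(T \right)} = \frac{2 T}{2 T} = 2 T \frac{1}{2 T} = 1$)
$X{\left(p \right)} = \sqrt{528 + p}$ ($X{\left(p \right)} = \sqrt{p + 528} = \sqrt{528 + p}$)
$R = 428792$ ($R = \left(335 - -254\right) \left(1 + 727\right) = \left(335 + 254\right) 728 = 589 \cdot 728 = 428792$)
$R + X{\left(-1268 \right)} = 428792 + \sqrt{528 - 1268} = 428792 + \sqrt{-740} = 428792 + 2 i \sqrt{185}$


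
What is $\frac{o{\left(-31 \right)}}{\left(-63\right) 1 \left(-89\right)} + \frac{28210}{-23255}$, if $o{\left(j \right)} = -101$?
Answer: $- \frac{32104445}{26078157} \approx -1.2311$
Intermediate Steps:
$\frac{o{\left(-31 \right)}}{\left(-63\right) 1 \left(-89\right)} + \frac{28210}{-23255} = - \frac{101}{\left(-63\right) 1 \left(-89\right)} + \frac{28210}{-23255} = - \frac{101}{\left(-63\right) \left(-89\right)} + 28210 \left(- \frac{1}{23255}\right) = - \frac{101}{5607} - \frac{5642}{4651} = - \frac{32104445}{26078157}$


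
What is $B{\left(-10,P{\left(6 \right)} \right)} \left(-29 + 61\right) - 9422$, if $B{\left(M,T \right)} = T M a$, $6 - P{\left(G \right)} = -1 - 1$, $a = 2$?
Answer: $-14542$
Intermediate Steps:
$P{\left(G \right)} = 8$ ($P{\left(G \right)} = 6 - \left(-1 - 1\right) = 6 - -2 = 6 + 2 = 8$)
$B{\left(M,T \right)} = 2 M T$ ($B{\left(M,T \right)} = T M 2 = M T 2 = 2 M T$)
$B{\left(-10,P{\left(6 \right)} \right)} \left(-29 + 61\right) - 9422 = 2 \left(-10\right) 8 \left(-29 + 61\right) - 9422 = \left(-160\right) 32 - 9422 = -5120 - 9422 = -14542$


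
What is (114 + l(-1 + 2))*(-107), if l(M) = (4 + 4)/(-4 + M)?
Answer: -35738/3 ≈ -11913.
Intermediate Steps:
l(M) = 8/(-4 + M)
(114 + l(-1 + 2))*(-107) = (114 + 8/(-4 + (-1 + 2)))*(-107) = (114 + 8/(-4 + 1))*(-107) = (114 + 8/(-3))*(-107) = (114 + 8*(-⅓))*(-107) = (114 - 8/3)*(-107) = (334/3)*(-107) = -35738/3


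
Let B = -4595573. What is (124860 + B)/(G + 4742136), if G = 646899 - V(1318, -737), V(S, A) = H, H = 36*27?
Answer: -4470713/5388063 ≈ -0.82974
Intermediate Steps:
H = 972
V(S, A) = 972
G = 645927 (G = 646899 - 1*972 = 646899 - 972 = 645927)
(124860 + B)/(G + 4742136) = (124860 - 4595573)/(645927 + 4742136) = -4470713/5388063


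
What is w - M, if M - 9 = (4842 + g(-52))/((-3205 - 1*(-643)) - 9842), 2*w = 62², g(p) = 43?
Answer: 23733737/12404 ≈ 1913.4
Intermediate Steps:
w = 1922 (w = (½)*62² = (½)*3844 = 1922)
M = 106751/12404 (M = 9 + (4842 + 43)/((-3205 - 1*(-643)) - 9842) = 9 + 4885/((-3205 + 643) - 9842) = 9 + 4885/(-2562 - 9842) = 9 + 4885/(-12404) = 9 + 4885*(-1/12404) = 9 - 4885/12404 = 106751/12404 ≈ 8.6062)
w - M = 1922 - 1*106751/12404 = 1922 - 106751/12404 = 23733737/12404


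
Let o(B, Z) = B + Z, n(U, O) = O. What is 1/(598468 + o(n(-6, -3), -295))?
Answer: 1/598170 ≈ 1.6718e-6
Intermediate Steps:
1/(598468 + o(n(-6, -3), -295)) = 1/(598468 + (-3 - 295)) = 1/(598468 - 298) = 1/598170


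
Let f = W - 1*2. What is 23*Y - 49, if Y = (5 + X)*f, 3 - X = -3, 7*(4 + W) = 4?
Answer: -9957/7 ≈ -1422.4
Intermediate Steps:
W = -24/7 (W = -4 + (⅐)*4 = -4 + 4/7 = -24/7 ≈ -3.4286)
X = 6 (X = 3 - 1*(-3) = 3 + 3 = 6)
f = -38/7 (f = -24/7 - 1*2 = -24/7 - 2 = -38/7 ≈ -5.4286)
Y = -418/7 (Y = (5 + 6)*(-38/7) = 11*(-38/7) = -418/7 ≈ -59.714)
23*Y - 49 = 23*(-418/7) - 49 = -9614/7 - 49 = -9957/7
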